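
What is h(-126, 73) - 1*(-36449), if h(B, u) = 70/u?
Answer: 2660847/73 ≈ 36450.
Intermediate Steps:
h(-126, 73) - 1*(-36449) = 70/73 - 1*(-36449) = 70*(1/73) + 36449 = 70/73 + 36449 = 2660847/73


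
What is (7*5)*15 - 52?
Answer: 473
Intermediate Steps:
(7*5)*15 - 52 = 35*15 - 52 = 525 - 52 = 473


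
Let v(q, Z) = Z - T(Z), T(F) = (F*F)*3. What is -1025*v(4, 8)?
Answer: 188600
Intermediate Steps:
T(F) = 3*F² (T(F) = F²*3 = 3*F²)
v(q, Z) = Z - 3*Z²
-1025*v(4, 8) = -8200*(1 - 3*8) = -8200*(1 - 24) = -8200*(-23) = -1025*(-184) = 188600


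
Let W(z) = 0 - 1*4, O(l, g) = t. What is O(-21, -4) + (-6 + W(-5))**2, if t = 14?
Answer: 114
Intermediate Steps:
O(l, g) = 14
W(z) = -4 (W(z) = 0 - 4 = -4)
O(-21, -4) + (-6 + W(-5))**2 = 14 + (-6 - 4)**2 = 14 + (-10)**2 = 14 + 100 = 114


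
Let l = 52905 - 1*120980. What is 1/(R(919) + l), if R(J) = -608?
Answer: -1/68683 ≈ -1.4560e-5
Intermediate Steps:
l = -68075 (l = 52905 - 120980 = -68075)
1/(R(919) + l) = 1/(-608 - 68075) = 1/(-68683) = -1/68683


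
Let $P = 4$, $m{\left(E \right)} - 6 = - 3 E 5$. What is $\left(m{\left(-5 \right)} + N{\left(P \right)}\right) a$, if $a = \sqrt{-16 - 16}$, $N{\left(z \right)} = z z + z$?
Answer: $404 i \sqrt{2} \approx 571.34 i$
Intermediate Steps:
$m{\left(E \right)} = 6 - 15 E$ ($m{\left(E \right)} = 6 + - 3 E 5 = 6 - 15 E$)
$N{\left(z \right)} = z + z^{2}$ ($N{\left(z \right)} = z^{2} + z = z + z^{2}$)
$a = 4 i \sqrt{2}$ ($a = \sqrt{-32} = 4 i \sqrt{2} \approx 5.6569 i$)
$\left(m{\left(-5 \right)} + N{\left(P \right)}\right) a = \left(\left(6 - -75\right) + 4 \left(1 + 4\right)\right) 4 i \sqrt{2} = \left(\left(6 + 75\right) + 4 \cdot 5\right) 4 i \sqrt{2} = \left(81 + 20\right) 4 i \sqrt{2} = 101 \cdot 4 i \sqrt{2} = 404 i \sqrt{2}$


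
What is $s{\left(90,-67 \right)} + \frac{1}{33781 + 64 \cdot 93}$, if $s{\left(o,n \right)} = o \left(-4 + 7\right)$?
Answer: $\frac{10727911}{39733} \approx 270.0$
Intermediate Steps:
$s{\left(o,n \right)} = 3 o$ ($s{\left(o,n \right)} = o 3 = 3 o$)
$s{\left(90,-67 \right)} + \frac{1}{33781 + 64 \cdot 93} = 3 \cdot 90 + \frac{1}{33781 + 64 \cdot 93} = 270 + \frac{1}{33781 + 5952} = 270 + \frac{1}{39733} = \frac{10727911}{39733}$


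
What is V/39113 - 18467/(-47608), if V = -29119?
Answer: -663997581/1862091704 ≈ -0.35659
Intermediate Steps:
V/39113 - 18467/(-47608) = -29119/39113 - 18467/(-47608) = -29119*1/39113 - 18467*(-1/47608) = -29119/39113 + 18467/47608 = -663997581/1862091704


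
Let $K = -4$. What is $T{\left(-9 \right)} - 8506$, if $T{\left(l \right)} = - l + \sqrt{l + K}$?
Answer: $-8497 + i \sqrt{13} \approx -8497.0 + 3.6056 i$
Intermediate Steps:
$T{\left(l \right)} = \sqrt{-4 + l} - l$ ($T{\left(l \right)} = - l + \sqrt{l - 4} = - l + \sqrt{-4 + l} = \sqrt{-4 + l} - l$)
$T{\left(-9 \right)} - 8506 = \left(\sqrt{-4 - 9} - -9\right) - 8506 = \left(\sqrt{-13} + 9\right) - 8506 = \left(i \sqrt{13} + 9\right) - 8506 = \left(9 + i \sqrt{13}\right) - 8506 = -8497 + i \sqrt{13}$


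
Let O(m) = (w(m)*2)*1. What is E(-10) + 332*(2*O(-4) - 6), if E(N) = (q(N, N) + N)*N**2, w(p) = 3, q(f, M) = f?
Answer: -8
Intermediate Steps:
O(m) = 6 (O(m) = (3*2)*1 = 6*1 = 6)
E(N) = 2*N**3 (E(N) = (N + N)*N**2 = (2*N)*N**2 = 2*N**3)
E(-10) + 332*(2*O(-4) - 6) = 2*(-10)**3 + 332*(2*6 - 6) = 2*(-1000) + 332*(12 - 6) = -2000 + 332*6 = -2000 + 1992 = -8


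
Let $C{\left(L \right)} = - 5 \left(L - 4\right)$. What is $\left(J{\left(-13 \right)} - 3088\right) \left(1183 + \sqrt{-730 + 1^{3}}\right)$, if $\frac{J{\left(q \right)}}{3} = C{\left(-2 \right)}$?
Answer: $-3546634 - 80946 i \approx -3.5466 \cdot 10^{6} - 80946.0 i$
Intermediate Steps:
$C{\left(L \right)} = 20 - 5 L$ ($C{\left(L \right)} = - 5 \left(-4 + L\right) = 20 - 5 L$)
$J{\left(q \right)} = 90$ ($J{\left(q \right)} = 3 \left(20 - -10\right) = 3 \left(20 + 10\right) = 3 \cdot 30 = 90$)
$\left(J{\left(-13 \right)} - 3088\right) \left(1183 + \sqrt{-730 + 1^{3}}\right) = \left(90 - 3088\right) \left(1183 + \sqrt{-730 + 1^{3}}\right) = - 2998 \left(1183 + \sqrt{-730 + 1}\right) = - 2998 \left(1183 + \sqrt{-729}\right) = - 2998 \left(1183 + 27 i\right) = -3546634 - 80946 i$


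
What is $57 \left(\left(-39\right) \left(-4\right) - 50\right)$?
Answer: $6042$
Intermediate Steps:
$57 \left(\left(-39\right) \left(-4\right) - 50\right) = 57 \left(156 - 50\right) = 57 \cdot 106 = 6042$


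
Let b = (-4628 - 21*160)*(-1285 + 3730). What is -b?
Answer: 19530660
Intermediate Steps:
b = -19530660 (b = (-4628 - 3360)*2445 = -7988*2445 = -19530660)
-b = -1*(-19530660) = 19530660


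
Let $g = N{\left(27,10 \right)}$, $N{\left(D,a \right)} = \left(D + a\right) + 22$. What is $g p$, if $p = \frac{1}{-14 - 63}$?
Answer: $- \frac{59}{77} \approx -0.76623$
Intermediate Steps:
$p = - \frac{1}{77}$ ($p = \frac{1}{-14 - 63} = \frac{1}{-77} = - \frac{1}{77} \approx -0.012987$)
$N{\left(D,a \right)} = 22 + D + a$
$g = 59$ ($g = 22 + 27 + 10 = 59$)
$g p = 59 \left(- \frac{1}{77}\right) = - \frac{59}{77}$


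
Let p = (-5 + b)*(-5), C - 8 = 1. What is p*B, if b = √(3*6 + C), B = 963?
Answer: 24075 - 14445*√3 ≈ -944.47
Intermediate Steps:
C = 9 (C = 8 + 1 = 9)
b = 3*√3 (b = √(3*6 + 9) = √(18 + 9) = √27 = 3*√3 ≈ 5.1962)
p = 25 - 15*√3 (p = (-5 + 3*√3)*(-5) = 25 - 15*√3 ≈ -0.98076)
p*B = (25 - 15*√3)*963 = 24075 - 14445*√3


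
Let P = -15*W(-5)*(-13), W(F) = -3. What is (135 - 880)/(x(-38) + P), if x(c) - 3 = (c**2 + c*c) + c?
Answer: -745/2268 ≈ -0.32848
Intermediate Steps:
x(c) = 3 + c + 2*c**2 (x(c) = 3 + ((c**2 + c*c) + c) = 3 + ((c**2 + c**2) + c) = 3 + (2*c**2 + c) = 3 + (c + 2*c**2) = 3 + c + 2*c**2)
P = -585 (P = -15*(-3)*(-13) = 45*(-13) = -585)
(135 - 880)/(x(-38) + P) = (135 - 880)/((3 - 38 + 2*(-38)**2) - 585) = -745/((3 - 38 + 2*1444) - 585) = -745/((3 - 38 + 2888) - 585) = -745/(2853 - 585) = -745/2268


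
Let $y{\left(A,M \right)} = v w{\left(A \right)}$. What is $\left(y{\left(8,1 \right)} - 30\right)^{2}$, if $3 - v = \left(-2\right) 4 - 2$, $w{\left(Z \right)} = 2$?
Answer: $16$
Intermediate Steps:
$v = 13$ ($v = 3 - \left(\left(-2\right) 4 - 2\right) = 3 - \left(-8 - 2\right) = 3 - -10 = 3 + 10 = 13$)
$y{\left(A,M \right)} = 26$ ($y{\left(A,M \right)} = 13 \cdot 2 = 26$)
$\left(y{\left(8,1 \right)} - 30\right)^{2} = \left(26 - 30\right)^{2} = \left(-4\right)^{2} = 16$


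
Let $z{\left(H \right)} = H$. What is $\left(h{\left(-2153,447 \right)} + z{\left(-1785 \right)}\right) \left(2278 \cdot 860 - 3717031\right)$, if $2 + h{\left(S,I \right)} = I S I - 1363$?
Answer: $756256328261577$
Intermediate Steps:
$h{\left(S,I \right)} = -1365 + S I^{2}$ ($h{\left(S,I \right)} = -2 + \left(I S I - 1363\right) = -2 + \left(S I^{2} - 1363\right) = -2 + \left(-1363 + S I^{2}\right) = -1365 + S I^{2}$)
$\left(h{\left(-2153,447 \right)} + z{\left(-1785 \right)}\right) \left(2278 \cdot 860 - 3717031\right) = \left(\left(-1365 - 2153 \cdot 447^{2}\right) - 1785\right) \left(2278 \cdot 860 - 3717031\right) = \left(\left(-1365 - 430188777\right) - 1785\right) \left(1959080 - 3717031\right) = \left(\left(-1365 - 430188777\right) - 1785\right) \left(-1757951\right) = \left(-430190142 - 1785\right) \left(-1757951\right) = \left(-430191927\right) \left(-1757951\right) = 756256328261577$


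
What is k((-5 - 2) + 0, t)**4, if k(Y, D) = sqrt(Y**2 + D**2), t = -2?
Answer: 2809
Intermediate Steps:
k(Y, D) = sqrt(D**2 + Y**2)
k((-5 - 2) + 0, t)**4 = (sqrt((-2)**2 + ((-5 - 2) + 0)**2))**4 = (sqrt(4 + (-7 + 0)**2))**4 = (sqrt(4 + (-7)**2))**4 = (sqrt(4 + 49))**4 = (sqrt(53))**4 = 2809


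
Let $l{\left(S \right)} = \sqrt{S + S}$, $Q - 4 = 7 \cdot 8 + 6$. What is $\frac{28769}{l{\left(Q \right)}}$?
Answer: $\frac{28769 \sqrt{33}}{66} \approx 2504.0$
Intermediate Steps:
$Q = 66$ ($Q = 4 + \left(7 \cdot 8 + 6\right) = 4 + \left(56 + 6\right) = 4 + 62 = 66$)
$l{\left(S \right)} = \sqrt{2} \sqrt{S}$ ($l{\left(S \right)} = \sqrt{2 S} = \sqrt{2} \sqrt{S}$)
$\frac{28769}{l{\left(Q \right)}} = \frac{28769}{\sqrt{2} \sqrt{66}} = \frac{28769}{2 \sqrt{33}} = 28769 \frac{\sqrt{33}}{66} = \frac{28769 \sqrt{33}}{66}$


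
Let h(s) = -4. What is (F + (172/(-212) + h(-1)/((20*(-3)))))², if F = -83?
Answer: 4432496929/632025 ≈ 7013.2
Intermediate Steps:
(F + (172/(-212) + h(-1)/((20*(-3)))))² = (-83 + (172/(-212) - 4/(20*(-3))))² = (-83 + (172*(-1/212) - 4/(-60)))² = (-83 + (-43/53 - 4*(-1/60)))² = (-83 + (-43/53 + 1/15))² = (-83 - 592/795)² = (-66577/795)² = 4432496929/632025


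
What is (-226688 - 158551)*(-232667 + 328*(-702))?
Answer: 178335993597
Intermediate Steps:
(-226688 - 158551)*(-232667 + 328*(-702)) = -385239*(-232667 - 230256) = -385239*(-462923) = 178335993597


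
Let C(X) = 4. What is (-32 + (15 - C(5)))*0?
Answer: 0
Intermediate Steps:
(-32 + (15 - C(5)))*0 = (-32 + (15 - 1*4))*0 = (-32 + (15 - 4))*0 = (-32 + 11)*0 = -21*0 = 0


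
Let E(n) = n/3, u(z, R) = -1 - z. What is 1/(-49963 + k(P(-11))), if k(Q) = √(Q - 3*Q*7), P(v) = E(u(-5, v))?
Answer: -149889/7488904187 - 4*I*√15/7488904187 ≈ -2.0015e-5 - 2.0687e-9*I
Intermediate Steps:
E(n) = n/3 (E(n) = n*(⅓) = n/3)
P(v) = 4/3 (P(v) = (-1 - 1*(-5))/3 = (-1 + 5)/3 = (⅓)*4 = 4/3)
k(Q) = 2*√5*√(-Q) (k(Q) = √(Q - 21*Q) = √(-20*Q) = 2*√5*√(-Q))
1/(-49963 + k(P(-11))) = 1/(-49963 + 2*√5*√(-1*4/3)) = 1/(-49963 + 2*√5*√(-4/3)) = 1/(-49963 + 2*√5*(2*I*√3/3)) = 1/(-49963 + 4*I*√15/3)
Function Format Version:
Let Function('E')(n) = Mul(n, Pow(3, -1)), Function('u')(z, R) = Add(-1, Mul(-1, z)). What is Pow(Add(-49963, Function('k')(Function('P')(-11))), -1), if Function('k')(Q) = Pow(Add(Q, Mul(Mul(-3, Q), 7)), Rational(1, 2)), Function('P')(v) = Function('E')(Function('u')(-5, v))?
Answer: Add(Rational(-149889, 7488904187), Mul(Rational(-4, 7488904187), I, Pow(15, Rational(1, 2)))) ≈ Add(-2.0015e-5, Mul(-2.0687e-9, I))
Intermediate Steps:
Function('E')(n) = Mul(Rational(1, 3), n) (Function('E')(n) = Mul(n, Rational(1, 3)) = Mul(Rational(1, 3), n))
Function('P')(v) = Rational(4, 3) (Function('P')(v) = Mul(Rational(1, 3), Add(-1, Mul(-1, -5))) = Mul(Rational(1, 3), Add(-1, 5)) = Mul(Rational(1, 3), 4) = Rational(4, 3))
Function('k')(Q) = Mul(2, Pow(5, Rational(1, 2)), Pow(Mul(-1, Q), Rational(1, 2))) (Function('k')(Q) = Pow(Add(Q, Mul(-21, Q)), Rational(1, 2)) = Pow(Mul(-20, Q), Rational(1, 2)) = Mul(2, Pow(5, Rational(1, 2)), Pow(Mul(-1, Q), Rational(1, 2))))
Pow(Add(-49963, Function('k')(Function('P')(-11))), -1) = Pow(Add(-49963, Mul(2, Pow(5, Rational(1, 2)), Pow(Mul(-1, Rational(4, 3)), Rational(1, 2)))), -1) = Pow(Add(-49963, Mul(2, Pow(5, Rational(1, 2)), Pow(Rational(-4, 3), Rational(1, 2)))), -1) = Pow(Add(-49963, Mul(2, Pow(5, Rational(1, 2)), Mul(Rational(2, 3), I, Pow(3, Rational(1, 2))))), -1) = Pow(Add(-49963, Mul(Rational(4, 3), I, Pow(15, Rational(1, 2)))), -1)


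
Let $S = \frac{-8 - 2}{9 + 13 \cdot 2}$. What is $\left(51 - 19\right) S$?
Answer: $- \frac{64}{7} \approx -9.1429$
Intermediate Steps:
$S = - \frac{2}{7}$ ($S = - \frac{10}{9 + 26} = - \frac{10}{35} = \left(-10\right) \frac{1}{35} = - \frac{2}{7} \approx -0.28571$)
$\left(51 - 19\right) S = \left(51 - 19\right) \left(- \frac{2}{7}\right) = 32 \left(- \frac{2}{7}\right) = - \frac{64}{7}$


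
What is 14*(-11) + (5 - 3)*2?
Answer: -150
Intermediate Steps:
14*(-11) + (5 - 3)*2 = -154 + 2*2 = -154 + 4 = -150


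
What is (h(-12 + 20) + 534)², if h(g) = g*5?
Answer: 329476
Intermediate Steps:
h(g) = 5*g
(h(-12 + 20) + 534)² = (5*(-12 + 20) + 534)² = (5*8 + 534)² = (40 + 534)² = 574² = 329476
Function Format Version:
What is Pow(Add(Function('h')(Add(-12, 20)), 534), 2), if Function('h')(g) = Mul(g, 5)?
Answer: 329476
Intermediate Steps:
Function('h')(g) = Mul(5, g)
Pow(Add(Function('h')(Add(-12, 20)), 534), 2) = Pow(Add(Mul(5, Add(-12, 20)), 534), 2) = Pow(Add(Mul(5, 8), 534), 2) = Pow(Add(40, 534), 2) = Pow(574, 2) = 329476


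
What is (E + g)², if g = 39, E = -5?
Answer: 1156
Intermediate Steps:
(E + g)² = (-5 + 39)² = 34² = 1156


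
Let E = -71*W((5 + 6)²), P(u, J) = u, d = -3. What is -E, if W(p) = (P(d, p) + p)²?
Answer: 988604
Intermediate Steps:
W(p) = (-3 + p)²
E = -988604 (E = -71*(-3 + (5 + 6)²)² = -71*(-3 + 11²)² = -71*(-3 + 121)² = -71*118² = -71*13924 = -988604)
-E = -1*(-988604) = 988604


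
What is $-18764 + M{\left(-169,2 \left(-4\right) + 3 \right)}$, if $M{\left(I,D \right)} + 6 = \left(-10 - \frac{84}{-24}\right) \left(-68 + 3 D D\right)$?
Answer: $- \frac{37631}{2} \approx -18816.0$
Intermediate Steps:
$M{\left(I,D \right)} = 436 - \frac{39 D^{2}}{2}$ ($M{\left(I,D \right)} = -6 + \left(-10 - \frac{84}{-24}\right) \left(-68 + 3 D D\right) = -6 + \left(-10 - - \frac{7}{2}\right) \left(-68 + 3 D^{2}\right) = -6 + \left(-10 + \frac{7}{2}\right) \left(-68 + 3 D^{2}\right) = -6 - \frac{13 \left(-68 + 3 D^{2}\right)}{2} = -6 - \left(-442 + \frac{39 D^{2}}{2}\right) = 436 - \frac{39 D^{2}}{2}$)
$-18764 + M{\left(-169,2 \left(-4\right) + 3 \right)} = -18764 + \left(436 - \frac{39 \left(2 \left(-4\right) + 3\right)^{2}}{2}\right) = -18764 + \left(436 - \frac{39 \left(-8 + 3\right)^{2}}{2}\right) = -18764 + \left(436 - \frac{39 \left(-5\right)^{2}}{2}\right) = -18764 + \left(436 - \frac{975}{2}\right) = -18764 - \frac{103}{2} = - \frac{37631}{2}$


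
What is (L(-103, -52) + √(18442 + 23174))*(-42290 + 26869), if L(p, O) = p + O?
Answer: -755629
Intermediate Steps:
L(p, O) = O + p
(L(-103, -52) + √(18442 + 23174))*(-42290 + 26869) = ((-52 - 103) + √(18442 + 23174))*(-42290 + 26869) = (-155 + √41616)*(-15421) = (-155 + 204)*(-15421) = 49*(-15421) = -755629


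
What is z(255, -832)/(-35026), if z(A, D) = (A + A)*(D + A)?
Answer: 147135/17513 ≈ 8.4015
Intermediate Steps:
z(A, D) = 2*A*(A + D) (z(A, D) = (2*A)*(A + D) = 2*A*(A + D))
z(255, -832)/(-35026) = (2*255*(255 - 832))/(-35026) = (2*255*(-577))*(-1/35026) = -294270*(-1/35026) = 147135/17513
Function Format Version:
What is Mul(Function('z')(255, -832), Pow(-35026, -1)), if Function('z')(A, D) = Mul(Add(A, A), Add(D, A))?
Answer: Rational(147135, 17513) ≈ 8.4015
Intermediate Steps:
Function('z')(A, D) = Mul(2, A, Add(A, D)) (Function('z')(A, D) = Mul(Mul(2, A), Add(A, D)) = Mul(2, A, Add(A, D)))
Mul(Function('z')(255, -832), Pow(-35026, -1)) = Mul(Mul(2, 255, Add(255, -832)), Pow(-35026, -1)) = Mul(Mul(2, 255, -577), Rational(-1, 35026)) = Mul(-294270, Rational(-1, 35026)) = Rational(147135, 17513)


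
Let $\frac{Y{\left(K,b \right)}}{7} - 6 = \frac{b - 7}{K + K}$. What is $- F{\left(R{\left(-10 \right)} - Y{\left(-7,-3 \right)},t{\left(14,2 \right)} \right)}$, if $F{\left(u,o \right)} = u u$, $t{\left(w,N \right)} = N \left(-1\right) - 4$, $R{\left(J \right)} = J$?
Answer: $-3249$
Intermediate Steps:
$Y{\left(K,b \right)} = 42 + \frac{7 \left(-7 + b\right)}{2 K}$ ($Y{\left(K,b \right)} = 42 + 7 \frac{b - 7}{K + K} = 42 + 7 \frac{-7 + b}{2 K} = 42 + \frac{7 \left(-7 + b\right)}{2 K}$)
$t{\left(w,N \right)} = -4 - N$ ($t{\left(w,N \right)} = - N - 4 = -4 - N$)
$F{\left(u,o \right)} = u^{2}$
$- F{\left(R{\left(-10 \right)} - Y{\left(-7,-3 \right)},t{\left(14,2 \right)} \right)} = - \left(-10 - \frac{7 \left(-7 - 3 + 12 \left(-7\right)\right)}{2 \left(-7\right)}\right)^{2} = - \left(-10 - \frac{7}{2} \left(- \frac{1}{7}\right) \left(-7 - 3 - 84\right)\right)^{2} = - \left(-10 - \frac{7}{2} \left(- \frac{1}{7}\right) \left(-94\right)\right)^{2} = - \left(-10 - 47\right)^{2} = - \left(-57\right)^{2} = \left(-1\right) 3249 = -3249$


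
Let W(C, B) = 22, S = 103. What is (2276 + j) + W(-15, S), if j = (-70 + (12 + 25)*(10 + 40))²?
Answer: 3170698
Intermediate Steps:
j = 3168400 (j = (-70 + 37*50)² = (-70 + 1850)² = 1780² = 3168400)
(2276 + j) + W(-15, S) = (2276 + 3168400) + 22 = 3170676 + 22 = 3170698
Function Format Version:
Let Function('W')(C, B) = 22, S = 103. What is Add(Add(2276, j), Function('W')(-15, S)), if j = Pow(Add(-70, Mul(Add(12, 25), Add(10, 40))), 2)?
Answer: 3170698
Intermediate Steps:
j = 3168400 (j = Pow(Add(-70, Mul(37, 50)), 2) = Pow(Add(-70, 1850), 2) = Pow(1780, 2) = 3168400)
Add(Add(2276, j), Function('W')(-15, S)) = Add(Add(2276, 3168400), 22) = Add(3170676, 22) = 3170698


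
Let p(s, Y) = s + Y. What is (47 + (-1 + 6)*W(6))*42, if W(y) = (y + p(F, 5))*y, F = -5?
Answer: 9534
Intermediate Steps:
p(s, Y) = Y + s
W(y) = y² (W(y) = (y + (5 - 5))*y = (y + 0)*y = y*y = y²)
(47 + (-1 + 6)*W(6))*42 = (47 + (-1 + 6)*6²)*42 = (47 + 5*36)*42 = (47 + 180)*42 = 227*42 = 9534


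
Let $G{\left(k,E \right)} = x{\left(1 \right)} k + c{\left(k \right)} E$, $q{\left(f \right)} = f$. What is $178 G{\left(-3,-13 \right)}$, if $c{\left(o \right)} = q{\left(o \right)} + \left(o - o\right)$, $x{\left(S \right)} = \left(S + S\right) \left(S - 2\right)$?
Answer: $8010$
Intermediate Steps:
$x{\left(S \right)} = 2 S \left(-2 + S\right)$
$c{\left(o \right)} = o$ ($c{\left(o \right)} = o + \left(o - o\right) = o + 0 = o$)
$G{\left(k,E \right)} = - 2 k + E k$ ($G{\left(k,E \right)} = 2 \cdot 1 \left(-2 + 1\right) k + k E = 2 \cdot 1 \left(-1\right) k + E k = - 2 k + E k$)
$178 G{\left(-3,-13 \right)} = 178 \left(- 3 \left(-2 - 13\right)\right) = 178 \left(\left(-3\right) \left(-15\right)\right) = 178 \cdot 45 = 8010$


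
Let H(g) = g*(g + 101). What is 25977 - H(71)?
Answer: 13765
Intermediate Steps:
H(g) = g*(101 + g)
25977 - H(71) = 25977 - 71*(101 + 71) = 25977 - 71*172 = 25977 - 1*12212 = 25977 - 12212 = 13765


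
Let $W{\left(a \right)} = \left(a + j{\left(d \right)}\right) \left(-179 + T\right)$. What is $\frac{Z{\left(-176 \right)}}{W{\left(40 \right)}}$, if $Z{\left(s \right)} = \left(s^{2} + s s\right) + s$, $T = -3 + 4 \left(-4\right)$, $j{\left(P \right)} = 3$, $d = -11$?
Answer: $- \frac{312}{43} \approx -7.2558$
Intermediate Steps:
$T = -19$ ($T = -3 - 16 = -19$)
$Z{\left(s \right)} = s + 2 s^{2}$ ($Z{\left(s \right)} = \left(s^{2} + s^{2}\right) + s = 2 s^{2} + s = s + 2 s^{2}$)
$W{\left(a \right)} = -594 - 198 a$ ($W{\left(a \right)} = \left(a + 3\right) \left(-179 - 19\right) = \left(3 + a\right) \left(-198\right) = -594 - 198 a$)
$\frac{Z{\left(-176 \right)}}{W{\left(40 \right)}} = \frac{\left(-176\right) \left(1 + 2 \left(-176\right)\right)}{-594 - 7920} = \frac{\left(-176\right) \left(1 - 352\right)}{-594 - 7920} = \frac{\left(-176\right) \left(-351\right)}{-8514} = 61776 \left(- \frac{1}{8514}\right) = - \frac{312}{43}$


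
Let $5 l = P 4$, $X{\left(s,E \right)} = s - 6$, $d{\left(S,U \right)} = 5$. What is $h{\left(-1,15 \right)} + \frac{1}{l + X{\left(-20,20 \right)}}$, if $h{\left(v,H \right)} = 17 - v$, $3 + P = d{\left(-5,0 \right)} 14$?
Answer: $\frac{2489}{138} \approx 18.036$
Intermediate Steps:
$X{\left(s,E \right)} = -6 + s$ ($X{\left(s,E \right)} = s - 6 = -6 + s$)
$P = 67$ ($P = -3 + 5 \cdot 14 = -3 + 70 = 67$)
$l = \frac{268}{5}$ ($l = \frac{67 \cdot 4}{5} = \frac{1}{5} \cdot 268 = \frac{268}{5} \approx 53.6$)
$h{\left(-1,15 \right)} + \frac{1}{l + X{\left(-20,20 \right)}} = \left(17 - -1\right) + \frac{1}{\frac{268}{5} - 26} = \left(17 + 1\right) + \frac{1}{\frac{268}{5} - 26} = 18 + \frac{1}{\frac{138}{5}} = 18 + \frac{5}{138} = \frac{2489}{138}$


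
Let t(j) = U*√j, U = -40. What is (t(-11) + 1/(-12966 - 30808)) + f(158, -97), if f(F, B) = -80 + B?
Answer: -7747999/43774 - 40*I*√11 ≈ -177.0 - 132.67*I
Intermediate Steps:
t(j) = -40*√j
(t(-11) + 1/(-12966 - 30808)) + f(158, -97) = (-40*I*√11 + 1/(-12966 - 30808)) + (-80 - 97) = (-40*I*√11 + 1/(-43774)) - 177 = (-40*I*√11 - 1/43774) - 177 = (-1/43774 - 40*I*√11) - 177 = -7747999/43774 - 40*I*√11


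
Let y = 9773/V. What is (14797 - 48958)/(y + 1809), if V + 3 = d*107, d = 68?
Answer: -248452953/13166630 ≈ -18.870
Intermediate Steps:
V = 7273 (V = -3 + 68*107 = -3 + 7276 = 7273)
y = 9773/7273 ≈ 1.3437
(14797 - 48958)/(y + 1809) = (14797 - 48958)/(9773/7273 + 1809) = -34161/13166630/7273 = -34161*7273/13166630 = -248452953/13166630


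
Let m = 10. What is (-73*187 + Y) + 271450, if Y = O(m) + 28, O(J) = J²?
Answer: 257927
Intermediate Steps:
Y = 128 (Y = 10² + 28 = 100 + 28 = 128)
(-73*187 + Y) + 271450 = (-73*187 + 128) + 271450 = (-13651 + 128) + 271450 = -13523 + 271450 = 257927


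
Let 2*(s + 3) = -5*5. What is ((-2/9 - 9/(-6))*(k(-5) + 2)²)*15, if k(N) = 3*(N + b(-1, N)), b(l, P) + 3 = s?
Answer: 2158435/24 ≈ 89935.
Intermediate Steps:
s = -31/2 (s = -3 + (-5*5)/2 = -3 + (½)*(-25) = -3 - 25/2 = -31/2 ≈ -15.500)
b(l, P) = -37/2 (b(l, P) = -3 - 31/2 = -37/2)
k(N) = -111/2 + 3*N (k(N) = 3*(N - 37/2) = 3*(-37/2 + N) = -111/2 + 3*N)
((-2/9 - 9/(-6))*(k(-5) + 2)²)*15 = ((-2/9 - 9/(-6))*((-111/2 + 3*(-5)) + 2)²)*15 = ((-2*⅑ - 9*(-⅙))*((-111/2 - 15) + 2)²)*15 = ((-2/9 + 3/2)*(-141/2 + 2)²)*15 = (23*(-137/2)²/18)*15 = ((23/18)*(18769/4))*15 = (431687/72)*15 = 2158435/24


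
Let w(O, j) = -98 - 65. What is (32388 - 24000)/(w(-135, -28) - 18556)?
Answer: -8388/18719 ≈ -0.44810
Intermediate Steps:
w(O, j) = -163
(32388 - 24000)/(w(-135, -28) - 18556) = (32388 - 24000)/(-163 - 18556) = 8388/(-18719) = 8388*(-1/18719) = -8388/18719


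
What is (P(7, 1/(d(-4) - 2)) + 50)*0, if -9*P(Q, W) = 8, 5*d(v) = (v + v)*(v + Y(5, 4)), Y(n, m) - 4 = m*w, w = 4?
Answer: 0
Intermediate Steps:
Y(n, m) = 4 + 4*m (Y(n, m) = 4 + m*4 = 4 + 4*m)
d(v) = 2*v*(20 + v)/5 (d(v) = ((v + v)*(v + (4 + 4*4)))/5 = ((2*v)*(v + (4 + 16)))/5 = ((2*v)*(v + 20))/5 = ((2*v)*(20 + v))/5 = (2*v*(20 + v))/5 = 2*v*(20 + v)/5)
P(Q, W) = -8/9 (P(Q, W) = -⅑*8 = -8/9)
(P(7, 1/(d(-4) - 2)) + 50)*0 = (-8/9 + 50)*0 = (442/9)*0 = 0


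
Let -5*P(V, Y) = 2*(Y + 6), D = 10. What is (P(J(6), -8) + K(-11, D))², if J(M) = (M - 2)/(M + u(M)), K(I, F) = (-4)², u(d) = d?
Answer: 7056/25 ≈ 282.24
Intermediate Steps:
K(I, F) = 16
J(M) = (-2 + M)/(2*M) (J(M) = (M - 2)/(M + M) = (-2 + M)/((2*M)) = (-2 + M)*(1/(2*M)) = (-2 + M)/(2*M))
P(V, Y) = -12/5 - 2*Y/5 (P(V, Y) = -2*(Y + 6)/5 = -2*(6 + Y)/5 = -(12 + 2*Y)/5 = -12/5 - 2*Y/5)
(P(J(6), -8) + K(-11, D))² = ((-12/5 - ⅖*(-8)) + 16)² = ((-12/5 + 16/5) + 16)² = (⅘ + 16)² = (84/5)² = 7056/25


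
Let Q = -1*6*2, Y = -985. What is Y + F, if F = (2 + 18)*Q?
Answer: -1225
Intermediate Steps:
Q = -12 (Q = -6*2 = -12)
F = -240 (F = (2 + 18)*(-12) = 20*(-12) = -240)
Y + F = -985 - 240 = -1225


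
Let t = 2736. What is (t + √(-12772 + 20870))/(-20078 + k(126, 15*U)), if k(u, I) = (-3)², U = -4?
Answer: -2736/20069 - √8098/20069 ≈ -0.14081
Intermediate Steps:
k(u, I) = 9
(t + √(-12772 + 20870))/(-20078 + k(126, 15*U)) = (2736 + √(-12772 + 20870))/(-20078 + 9) = (2736 + √8098)/(-20069) = (2736 + √8098)*(-1/20069) = -2736/20069 - √8098/20069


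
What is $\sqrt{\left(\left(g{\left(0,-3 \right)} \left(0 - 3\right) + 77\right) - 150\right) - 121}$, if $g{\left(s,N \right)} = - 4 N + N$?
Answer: $i \sqrt{221} \approx 14.866 i$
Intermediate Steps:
$g{\left(s,N \right)} = - 3 N$
$\sqrt{\left(\left(g{\left(0,-3 \right)} \left(0 - 3\right) + 77\right) - 150\right) - 121} = \sqrt{\left(\left(\left(-3\right) \left(-3\right) \left(0 - 3\right) + 77\right) - 150\right) - 121} = \sqrt{\left(\left(9 \left(-3\right) + 77\right) - 150\right) - 121} = \sqrt{\left(\left(-27 + 77\right) - 150\right) - 121} = \sqrt{\left(50 - 150\right) - 121} = \sqrt{-100 - 121} = \sqrt{-221} = i \sqrt{221}$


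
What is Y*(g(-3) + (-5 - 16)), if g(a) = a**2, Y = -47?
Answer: 564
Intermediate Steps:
Y*(g(-3) + (-5 - 16)) = -47*((-3)**2 + (-5 - 16)) = -47*(9 - 21) = -47*(-12) = 564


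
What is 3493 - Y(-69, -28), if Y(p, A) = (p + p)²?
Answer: -15551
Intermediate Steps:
Y(p, A) = 4*p² (Y(p, A) = (2*p)² = 4*p²)
3493 - Y(-69, -28) = 3493 - 4*(-69)² = 3493 - 4*4761 = 3493 - 1*19044 = 3493 - 19044 = -15551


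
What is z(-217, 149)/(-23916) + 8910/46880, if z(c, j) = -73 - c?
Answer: 1719507/9343184 ≈ 0.18404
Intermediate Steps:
z(-217, 149)/(-23916) + 8910/46880 = (-73 - 1*(-217))/(-23916) + 8910/46880 = (-73 + 217)*(-1/23916) + 8910*(1/46880) = 144*(-1/23916) + 891/4688 = -12/1993 + 891/4688 = 1719507/9343184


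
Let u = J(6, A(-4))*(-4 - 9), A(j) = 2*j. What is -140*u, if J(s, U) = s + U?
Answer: -3640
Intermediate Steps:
J(s, U) = U + s
u = 26 (u = (2*(-4) + 6)*(-4 - 9) = (-8 + 6)*(-13) = -2*(-13) = 26)
-140*u = -140*26 = -3640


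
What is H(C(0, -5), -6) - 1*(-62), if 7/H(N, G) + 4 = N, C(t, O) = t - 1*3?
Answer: 61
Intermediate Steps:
C(t, O) = -3 + t (C(t, O) = t - 3 = -3 + t)
H(N, G) = 7/(-4 + N)
H(C(0, -5), -6) - 1*(-62) = 7/(-4 + (-3 + 0)) - 1*(-62) = 7/(-4 - 3) + 62 = 7/(-7) + 62 = 7*(-⅐) + 62 = -1 + 62 = 61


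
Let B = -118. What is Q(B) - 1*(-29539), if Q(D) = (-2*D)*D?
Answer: 1691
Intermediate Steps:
Q(D) = -2*D**2
Q(B) - 1*(-29539) = -2*(-118)**2 - 1*(-29539) = -2*13924 + 29539 = -27848 + 29539 = 1691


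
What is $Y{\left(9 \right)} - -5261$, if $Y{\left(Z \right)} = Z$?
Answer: $5270$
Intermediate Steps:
$Y{\left(9 \right)} - -5261 = 9 - -5261 = 9 + \left(-8980 + 14241\right) = 9 + 5261 = 5270$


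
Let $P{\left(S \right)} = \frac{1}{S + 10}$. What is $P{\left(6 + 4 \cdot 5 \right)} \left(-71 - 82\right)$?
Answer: $- \frac{17}{4} \approx -4.25$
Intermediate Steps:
$P{\left(S \right)} = \frac{1}{10 + S}$
$P{\left(6 + 4 \cdot 5 \right)} \left(-71 - 82\right) = \frac{-71 - 82}{10 + \left(6 + 4 \cdot 5\right)} = \frac{1}{10 + \left(6 + 20\right)} \left(-153\right) = \frac{1}{10 + 26} \left(-153\right) = \frac{1}{36} \left(-153\right) = - \frac{17}{4}$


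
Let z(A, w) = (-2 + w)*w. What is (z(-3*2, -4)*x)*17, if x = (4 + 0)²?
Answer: 6528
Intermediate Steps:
z(A, w) = w*(-2 + w)
x = 16 (x = 4² = 16)
(z(-3*2, -4)*x)*17 = (-4*(-2 - 4)*16)*17 = (-4*(-6)*16)*17 = (24*16)*17 = 384*17 = 6528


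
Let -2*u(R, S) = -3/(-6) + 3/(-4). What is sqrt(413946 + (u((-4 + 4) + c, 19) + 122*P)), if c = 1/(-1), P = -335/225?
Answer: sqrt(1489552130)/60 ≈ 643.25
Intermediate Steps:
P = -67/45 (P = -335*1/225 = -67/45 ≈ -1.4889)
c = -1
u(R, S) = 1/8 (u(R, S) = -(-3/(-6) + 3/(-4))/2 = -(-3*(-1/6) + 3*(-1/4))/2 = -(1/2 - 3/4)/2 = -1/2*(-1/4) = 1/8)
sqrt(413946 + (u((-4 + 4) + c, 19) + 122*P)) = sqrt(413946 + (1/8 + 122*(-67/45))) = sqrt(413946 + (1/8 - 8174/45)) = sqrt(413946 - 65347/360) = sqrt(148955213/360) = sqrt(1489552130)/60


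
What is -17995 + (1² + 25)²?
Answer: -17319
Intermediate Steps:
-17995 + (1² + 25)² = -17995 + (1 + 25)² = -17995 + 26² = -17995 + 676 = -17319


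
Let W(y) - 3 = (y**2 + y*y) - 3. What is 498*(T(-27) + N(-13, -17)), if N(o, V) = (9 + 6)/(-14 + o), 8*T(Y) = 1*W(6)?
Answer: 12616/3 ≈ 4205.3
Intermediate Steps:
W(y) = 2*y**2 (W(y) = 3 + ((y**2 + y*y) - 3) = 3 + ((y**2 + y**2) - 3) = 3 + (2*y**2 - 3) = 3 + (-3 + 2*y**2) = 2*y**2)
T(Y) = 9 (T(Y) = (1*(2*6**2))/8 = (1*(2*36))/8 = (1*72)/8 = (1/8)*72 = 9)
N(o, V) = 15/(-14 + o)
498*(T(-27) + N(-13, -17)) = 498*(9 + 15/(-14 - 13)) = 498*(9 + 15/(-27)) = 498*(9 + 15*(-1/27)) = 498*(9 - 5/9) = 498*(76/9) = 12616/3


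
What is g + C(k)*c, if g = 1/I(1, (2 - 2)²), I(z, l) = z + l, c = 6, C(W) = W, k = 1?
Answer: 7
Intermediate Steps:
I(z, l) = l + z
g = 1 (g = 1/((2 - 2)² + 1) = 1/(0² + 1) = 1/(0 + 1) = 1/1 = 1)
g + C(k)*c = 1 + 1*6 = 1 + 6 = 7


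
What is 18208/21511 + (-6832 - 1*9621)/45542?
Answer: 67901179/139950566 ≈ 0.48518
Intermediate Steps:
18208/21511 + (-6832 - 1*9621)/45542 = 18208*(1/21511) + (-6832 - 9621)*(1/45542) = 18208/21511 - 16453*1/45542 = 18208/21511 - 16453/45542 = 67901179/139950566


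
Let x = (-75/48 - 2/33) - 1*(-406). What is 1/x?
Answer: 528/213511 ≈ 0.0024729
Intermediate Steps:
x = 213511/528 (x = (-75*1/48 - 2*1/33) + 406 = (-25/16 - 2/33) + 406 = -857/528 + 406 = 213511/528 ≈ 404.38)
1/x = 1/(213511/528) = 528/213511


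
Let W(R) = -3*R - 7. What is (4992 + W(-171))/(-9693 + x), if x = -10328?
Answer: -5498/20021 ≈ -0.27461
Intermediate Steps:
W(R) = -7 - 3*R
(4992 + W(-171))/(-9693 + x) = (4992 + (-7 - 3*(-171)))/(-9693 - 10328) = (4992 + (-7 + 513))/(-20021) = (4992 + 506)*(-1/20021) = 5498*(-1/20021) = -5498/20021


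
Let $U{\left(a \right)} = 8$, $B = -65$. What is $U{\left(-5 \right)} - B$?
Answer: $73$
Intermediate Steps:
$U{\left(-5 \right)} - B = 8 - -65 = 8 + 65 = 73$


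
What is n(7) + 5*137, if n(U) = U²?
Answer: 734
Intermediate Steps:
n(7) + 5*137 = 7² + 5*137 = 49 + 685 = 734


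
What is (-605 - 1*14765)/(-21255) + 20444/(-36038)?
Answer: 11936684/76598769 ≈ 0.15583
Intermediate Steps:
(-605 - 1*14765)/(-21255) + 20444/(-36038) = (-605 - 14765)*(-1/21255) + 20444*(-1/36038) = -15370*(-1/21255) - 10222/18019 = 3074/4251 - 10222/18019 = 11936684/76598769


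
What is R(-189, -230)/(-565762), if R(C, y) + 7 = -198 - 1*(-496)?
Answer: -291/565762 ≈ -0.00051435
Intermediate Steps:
R(C, y) = 291 (R(C, y) = -7 + (-198 - 1*(-496)) = -7 + (-198 + 496) = -7 + 298 = 291)
R(-189, -230)/(-565762) = 291/(-565762) = 291*(-1/565762) = -291/565762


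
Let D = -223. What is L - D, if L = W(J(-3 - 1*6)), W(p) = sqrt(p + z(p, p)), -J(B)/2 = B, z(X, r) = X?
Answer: 229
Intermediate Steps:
J(B) = -2*B
W(p) = sqrt(2)*sqrt(p) (W(p) = sqrt(p + p) = sqrt(2*p) = sqrt(2)*sqrt(p))
L = 6 (L = sqrt(2)*sqrt(-2*(-3 - 1*6)) = sqrt(2)*sqrt(-2*(-3 - 6)) = sqrt(2)*sqrt(-2*(-9)) = sqrt(2)*sqrt(18) = sqrt(2)*(3*sqrt(2)) = 6)
L - D = 6 - 1*(-223) = 6 + 223 = 229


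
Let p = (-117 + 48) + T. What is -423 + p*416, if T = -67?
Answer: -56999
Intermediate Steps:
p = -136 (p = (-117 + 48) - 67 = -69 - 67 = -136)
-423 + p*416 = -423 - 136*416 = -423 - 56576 = -56999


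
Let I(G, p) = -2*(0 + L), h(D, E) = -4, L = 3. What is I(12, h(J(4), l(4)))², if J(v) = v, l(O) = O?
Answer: 36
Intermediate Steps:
I(G, p) = -6 (I(G, p) = -2*(0 + 3) = -2*3 = -6)
I(12, h(J(4), l(4)))² = (-6)² = 36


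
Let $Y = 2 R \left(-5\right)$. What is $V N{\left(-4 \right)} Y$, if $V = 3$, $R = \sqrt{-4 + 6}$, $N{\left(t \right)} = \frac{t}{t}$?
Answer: $- 30 \sqrt{2} \approx -42.426$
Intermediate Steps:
$N{\left(t \right)} = 1$
$R = \sqrt{2} \approx 1.4142$
$Y = - 10 \sqrt{2}$ ($Y = 2 \sqrt{2} \left(-5\right) = - 10 \sqrt{2} \approx -14.142$)
$V N{\left(-4 \right)} Y = 3 \cdot 1 \left(- 10 \sqrt{2}\right) = 3 \left(- 10 \sqrt{2}\right) = - 30 \sqrt{2}$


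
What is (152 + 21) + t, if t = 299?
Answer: 472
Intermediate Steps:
(152 + 21) + t = (152 + 21) + 299 = 173 + 299 = 472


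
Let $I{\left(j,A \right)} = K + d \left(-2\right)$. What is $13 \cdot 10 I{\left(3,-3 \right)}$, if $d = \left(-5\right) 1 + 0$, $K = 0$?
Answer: $1300$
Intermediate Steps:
$d = -5$ ($d = -5 + 0 = -5$)
$I{\left(j,A \right)} = 10$ ($I{\left(j,A \right)} = 0 - -10 = 0 + 10 = 10$)
$13 \cdot 10 I{\left(3,-3 \right)} = 13 \cdot 10 \cdot 10 = 130 \cdot 10 = 1300$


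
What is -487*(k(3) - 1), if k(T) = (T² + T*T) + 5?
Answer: -10714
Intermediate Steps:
k(T) = 5 + 2*T² (k(T) = (T² + T²) + 5 = 2*T² + 5 = 5 + 2*T²)
-487*(k(3) - 1) = -487*((5 + 2*3²) - 1) = -487*((5 + 2*9) - 1) = -487*((5 + 18) - 1) = -487*(23 - 1) = -487*22 = -10714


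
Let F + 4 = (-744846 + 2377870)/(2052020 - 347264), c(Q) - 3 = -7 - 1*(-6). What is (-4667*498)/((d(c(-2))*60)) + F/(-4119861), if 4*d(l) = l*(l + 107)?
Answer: -680143720506272669/956932494652305 ≈ -710.75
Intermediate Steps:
c(Q) = 2 (c(Q) = 3 + (-7 - 1*(-6)) = 3 + (-7 + 6) = 3 - 1 = 2)
F = -1296500/426189 (F = -4 + (-744846 + 2377870)/(2052020 - 347264) = -4 + 1633024/1704756 = -4 + 1633024*(1/1704756) = -4 + 408256/426189 = -1296500/426189 ≈ -3.0421)
d(l) = l*(107 + l)/4 (d(l) = (l*(l + 107))/4 = (l*(107 + l))/4 = l*(107 + l)/4)
(-4667*498)/((d(c(-2))*60)) + F/(-4119861) = (-4667*498)/((((¼)*2*(107 + 2))*60)) - 1296500/426189/(-4119861) = -2324166/(((¼)*2*109)*60) - 1296500/426189*(-1/4119861) = -2324166/((109/2)*60) + 1296500/1755839439729 = -2324166/3270 + 1296500/1755839439729 = -2324166*1/3270 + 1296500/1755839439729 = -387361/545 + 1296500/1755839439729 = -680143720506272669/956932494652305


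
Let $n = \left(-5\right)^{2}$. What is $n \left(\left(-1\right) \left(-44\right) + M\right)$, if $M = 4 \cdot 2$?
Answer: $1300$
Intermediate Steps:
$M = 8$
$n = 25$
$n \left(\left(-1\right) \left(-44\right) + M\right) = 25 \left(\left(-1\right) \left(-44\right) + 8\right) = 25 \left(44 + 8\right) = 25 \cdot 52 = 1300$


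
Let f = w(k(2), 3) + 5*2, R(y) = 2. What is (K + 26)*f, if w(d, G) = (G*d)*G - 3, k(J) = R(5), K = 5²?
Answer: 1275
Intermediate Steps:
K = 25
k(J) = 2
w(d, G) = -3 + d*G² (w(d, G) = d*G² - 3 = -3 + d*G²)
f = 25 (f = (-3 + 2*3²) + 5*2 = (-3 + 2*9) + 10 = (-3 + 18) + 10 = 15 + 10 = 25)
(K + 26)*f = (25 + 26)*25 = 51*25 = 1275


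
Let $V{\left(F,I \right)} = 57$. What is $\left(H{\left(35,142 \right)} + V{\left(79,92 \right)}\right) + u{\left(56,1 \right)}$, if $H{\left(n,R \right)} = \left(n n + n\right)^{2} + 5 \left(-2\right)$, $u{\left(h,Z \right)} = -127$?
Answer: $1587520$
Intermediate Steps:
$H{\left(n,R \right)} = -10 + \left(n + n^{2}\right)^{2}$ ($H{\left(n,R \right)} = \left(n^{2} + n\right)^{2} - 10 = \left(n + n^{2}\right)^{2} - 10 = -10 + \left(n + n^{2}\right)^{2}$)
$\left(H{\left(35,142 \right)} + V{\left(79,92 \right)}\right) + u{\left(56,1 \right)} = \left(\left(-10 + 35^{2} \left(1 + 35\right)^{2}\right) + 57\right) - 127 = \left(\left(-10 + 1225 \cdot 36^{2}\right) + 57\right) - 127 = \left(\left(-10 + 1225 \cdot 1296\right) + 57\right) - 127 = \left(\left(-10 + 1587600\right) + 57\right) - 127 = \left(1587590 + 57\right) - 127 = 1587647 - 127 = 1587520$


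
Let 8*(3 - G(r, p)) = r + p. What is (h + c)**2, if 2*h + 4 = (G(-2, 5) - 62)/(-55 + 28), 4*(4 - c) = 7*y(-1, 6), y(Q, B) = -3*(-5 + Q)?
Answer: 150528361/186624 ≈ 806.59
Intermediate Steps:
G(r, p) = 3 - p/8 - r/8 (G(r, p) = 3 - (r + p)/8 = 3 - (p + r)/8 = 3 + (-p/8 - r/8) = 3 - p/8 - r/8)
y(Q, B) = 15 - 3*Q
c = -55/2 (c = 4 - 7*(15 - 3*(-1))/4 = 4 - 7*(15 + 3)/4 = 4 - 7*18/4 = 4 - 1/4*126 = 4 - 63/2 = -55/2 ≈ -27.500)
h = -389/432 (h = -2 + (((3 - 1/8*5 - 1/8*(-2)) - 62)/(-55 + 28))/2 = -2 + (((3 - 5/8 + 1/4) - 62)/(-27))/2 = -2 + ((21/8 - 62)*(-1/27))/2 = -2 + (-475/8*(-1/27))/2 = -2 + (1/2)*(475/216) = -2 + 475/432 = -389/432 ≈ -0.90046)
(h + c)**2 = (-389/432 - 55/2)**2 = (-12269/432)**2 = 150528361/186624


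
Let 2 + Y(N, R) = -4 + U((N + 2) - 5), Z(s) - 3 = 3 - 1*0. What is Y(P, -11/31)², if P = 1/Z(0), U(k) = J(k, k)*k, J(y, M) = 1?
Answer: 2809/36 ≈ 78.028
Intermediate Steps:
Z(s) = 6 (Z(s) = 3 + (3 - 1*0) = 3 + (3 + 0) = 3 + 3 = 6)
U(k) = k (U(k) = 1*k = k)
P = ⅙ (P = 1/6 = ⅙ ≈ 0.16667)
Y(N, R) = -9 + N (Y(N, R) = -2 + (-4 + ((N + 2) - 5)) = -2 + (-4 + ((2 + N) - 5)) = -2 + (-4 + (-3 + N)) = -2 + (-7 + N) = -9 + N)
Y(P, -11/31)² = (-9 + ⅙)² = (-53/6)² = 2809/36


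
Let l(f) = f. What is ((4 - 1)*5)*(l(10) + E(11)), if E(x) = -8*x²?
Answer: -14370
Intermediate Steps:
((4 - 1)*5)*(l(10) + E(11)) = ((4 - 1)*5)*(10 - 8*11²) = (3*5)*(10 - 8*121) = 15*(10 - 968) = 15*(-958) = -14370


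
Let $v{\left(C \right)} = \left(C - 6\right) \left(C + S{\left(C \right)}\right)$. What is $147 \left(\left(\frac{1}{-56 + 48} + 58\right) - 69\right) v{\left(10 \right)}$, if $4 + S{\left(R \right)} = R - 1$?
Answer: $- \frac{196245}{2} \approx -98123.0$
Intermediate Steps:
$S{\left(R \right)} = -5 + R$ ($S{\left(R \right)} = -4 + \left(R - 1\right) = -4 + \left(-1 + R\right) = -5 + R$)
$v{\left(C \right)} = \left(-6 + C\right) \left(-5 + 2 C\right)$ ($v{\left(C \right)} = \left(C - 6\right) \left(C + \left(-5 + C\right)\right) = \left(-6 + C\right) \left(-5 + 2 C\right)$)
$147 \left(\left(\frac{1}{-56 + 48} + 58\right) - 69\right) v{\left(10 \right)} = 147 \left(\left(\frac{1}{-56 + 48} + 58\right) - 69\right) \left(30 - 170 + 2 \cdot 10^{2}\right) = 147 \left(\left(\frac{1}{-8} + 58\right) - 69\right) \left(30 - 170 + 2 \cdot 100\right) = 147 \left(\left(- \frac{1}{8} + 58\right) - 69\right) \left(30 - 170 + 200\right) = 147 \left(\frac{463}{8} - 69\right) 60 = 147 \left(- \frac{89}{8}\right) 60 = \left(- \frac{13083}{8}\right) 60 = - \frac{196245}{2}$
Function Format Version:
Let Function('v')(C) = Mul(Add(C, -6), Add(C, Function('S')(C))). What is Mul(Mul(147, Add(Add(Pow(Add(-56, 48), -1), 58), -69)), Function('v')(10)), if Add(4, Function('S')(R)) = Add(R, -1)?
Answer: Rational(-196245, 2) ≈ -98123.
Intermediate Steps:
Function('S')(R) = Add(-5, R) (Function('S')(R) = Add(-4, Add(R, -1)) = Add(-4, Add(-1, R)) = Add(-5, R))
Function('v')(C) = Mul(Add(-6, C), Add(-5, Mul(2, C))) (Function('v')(C) = Mul(Add(C, -6), Add(C, Add(-5, C))) = Mul(Add(-6, C), Add(-5, Mul(2, C))))
Mul(Mul(147, Add(Add(Pow(Add(-56, 48), -1), 58), -69)), Function('v')(10)) = Mul(Mul(147, Add(Add(Pow(Add(-56, 48), -1), 58), -69)), Add(30, Mul(-17, 10), Mul(2, Pow(10, 2)))) = Mul(Mul(147, Add(Add(Pow(-8, -1), 58), -69)), Add(30, -170, Mul(2, 100))) = Mul(Mul(147, Add(Add(Rational(-1, 8), 58), -69)), Add(30, -170, 200)) = Mul(Mul(147, Add(Rational(463, 8), -69)), 60) = Mul(Mul(147, Rational(-89, 8)), 60) = Mul(Rational(-13083, 8), 60) = Rational(-196245, 2)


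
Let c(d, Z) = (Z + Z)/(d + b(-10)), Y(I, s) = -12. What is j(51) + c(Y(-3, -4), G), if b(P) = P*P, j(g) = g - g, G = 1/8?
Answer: 1/352 ≈ 0.0028409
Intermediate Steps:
G = 1/8 ≈ 0.12500
j(g) = 0
b(P) = P**2
c(d, Z) = 2*Z/(100 + d) (c(d, Z) = (Z + Z)/(d + (-10)**2) = (2*Z)/(d + 100) = (2*Z)/(100 + d) = 2*Z/(100 + d))
j(51) + c(Y(-3, -4), G) = 0 + 2*(1/8)/(100 - 12) = 0 + 2*(1/8)/88 = 0 + 2*(1/8)*(1/88) = 0 + 1/352 = 1/352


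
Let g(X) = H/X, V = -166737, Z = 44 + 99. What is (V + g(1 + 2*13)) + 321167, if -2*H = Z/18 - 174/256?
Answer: 9606773071/62208 ≈ 1.5443e+5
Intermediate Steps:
Z = 143
H = -8369/2304 (H = -(143/18 - 174/256)/2 = -(143*(1/18) - 174*1/256)/2 = -(143/18 - 87/128)/2 = -1/2*8369/1152 = -8369/2304 ≈ -3.6324)
g(X) = -8369/(2304*X)
(V + g(1 + 2*13)) + 321167 = (-166737 - 8369/(2304*(1 + 2*13))) + 321167 = (-166737 - 8369/(2304*(1 + 26))) + 321167 = (-166737 - 8369/2304/27) + 321167 = (-166737 - 8369/2304*1/27) + 321167 = (-166737 - 8369/62208) + 321167 = -10372383665/62208 + 321167 = 9606773071/62208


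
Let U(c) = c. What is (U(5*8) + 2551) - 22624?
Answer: -20033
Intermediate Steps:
(U(5*8) + 2551) - 22624 = (5*8 + 2551) - 22624 = (40 + 2551) - 22624 = 2591 - 22624 = -20033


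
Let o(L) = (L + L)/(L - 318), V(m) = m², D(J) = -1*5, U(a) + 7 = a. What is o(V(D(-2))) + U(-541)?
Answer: -160614/293 ≈ -548.17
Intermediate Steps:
U(a) = -7 + a
D(J) = -5
o(L) = 2*L/(-318 + L) (o(L) = (2*L)/(-318 + L) = 2*L/(-318 + L))
o(V(D(-2))) + U(-541) = 2*(-5)²/(-318 + (-5)²) + (-7 - 541) = 2*25/(-318 + 25) - 548 = 2*25/(-293) - 548 = 2*25*(-1/293) - 548 = -50/293 - 548 = -160614/293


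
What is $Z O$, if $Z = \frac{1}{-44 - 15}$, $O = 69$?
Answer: $- \frac{69}{59} \approx -1.1695$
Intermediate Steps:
$Z = - \frac{1}{59}$ ($Z = \frac{1}{-59} = - \frac{1}{59} \approx -0.016949$)
$Z O = \left(- \frac{1}{59}\right) 69 = - \frac{69}{59}$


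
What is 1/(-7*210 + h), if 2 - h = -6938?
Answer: 1/5470 ≈ 0.00018282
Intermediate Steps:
h = 6940 (h = 2 - 1*(-6938) = 2 + 6938 = 6940)
1/(-7*210 + h) = 1/(-7*210 + 6940) = 1/(-1470 + 6940) = 1/5470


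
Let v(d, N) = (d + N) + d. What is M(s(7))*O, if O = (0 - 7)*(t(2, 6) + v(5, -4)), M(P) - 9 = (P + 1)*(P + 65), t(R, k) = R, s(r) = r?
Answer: -32760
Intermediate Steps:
v(d, N) = N + 2*d (v(d, N) = (N + d) + d = N + 2*d)
M(P) = 9 + (1 + P)*(65 + P) (M(P) = 9 + (P + 1)*(P + 65) = 9 + (1 + P)*(65 + P))
O = -56 (O = (0 - 7)*(2 + (-4 + 2*5)) = -7*(2 + (-4 + 10)) = -7*(2 + 6) = -7*8 = -56)
M(s(7))*O = (74 + 7**2 + 66*7)*(-56) = (74 + 49 + 462)*(-56) = 585*(-56) = -32760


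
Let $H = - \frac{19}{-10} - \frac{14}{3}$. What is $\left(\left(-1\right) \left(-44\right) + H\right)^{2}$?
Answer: $\frac{1530169}{900} \approx 1700.2$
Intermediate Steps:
$H = - \frac{83}{30}$ ($H = \left(-19\right) \left(- \frac{1}{10}\right) - \frac{14}{3} = \frac{19}{10} - \frac{14}{3} = - \frac{83}{30} \approx -2.7667$)
$\left(\left(-1\right) \left(-44\right) + H\right)^{2} = \left(\left(-1\right) \left(-44\right) - \frac{83}{30}\right)^{2} = \left(44 - \frac{83}{30}\right)^{2} = \left(\frac{1237}{30}\right)^{2} = \frac{1530169}{900}$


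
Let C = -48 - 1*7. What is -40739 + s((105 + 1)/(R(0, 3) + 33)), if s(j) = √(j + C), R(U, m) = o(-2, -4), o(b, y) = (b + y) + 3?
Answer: -40739 + 2*I*√2895/15 ≈ -40739.0 + 7.174*I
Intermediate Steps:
o(b, y) = 3 + b + y
R(U, m) = -3 (R(U, m) = 3 - 2 - 4 = -3)
C = -55 (C = -48 - 7 = -55)
s(j) = √(-55 + j) (s(j) = √(j - 55) = √(-55 + j))
-40739 + s((105 + 1)/(R(0, 3) + 33)) = -40739 + √(-55 + (105 + 1)/(-3 + 33)) = -40739 + √(-55 + 106/30) = -40739 + √(-55 + 106*(1/30)) = -40739 + √(-55 + 53/15) = -40739 + √(-772/15) = -40739 + 2*I*√2895/15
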